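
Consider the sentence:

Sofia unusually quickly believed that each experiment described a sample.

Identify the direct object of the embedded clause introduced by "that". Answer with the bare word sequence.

Within the embedded clause introduced by "that", the direct object of "described" is "a sample".

a sample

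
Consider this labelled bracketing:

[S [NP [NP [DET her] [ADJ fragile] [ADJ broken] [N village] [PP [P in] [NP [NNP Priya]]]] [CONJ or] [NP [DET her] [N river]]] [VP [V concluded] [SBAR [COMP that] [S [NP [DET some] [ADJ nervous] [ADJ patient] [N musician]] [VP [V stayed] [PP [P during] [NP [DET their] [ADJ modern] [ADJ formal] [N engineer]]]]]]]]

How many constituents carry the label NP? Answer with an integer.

6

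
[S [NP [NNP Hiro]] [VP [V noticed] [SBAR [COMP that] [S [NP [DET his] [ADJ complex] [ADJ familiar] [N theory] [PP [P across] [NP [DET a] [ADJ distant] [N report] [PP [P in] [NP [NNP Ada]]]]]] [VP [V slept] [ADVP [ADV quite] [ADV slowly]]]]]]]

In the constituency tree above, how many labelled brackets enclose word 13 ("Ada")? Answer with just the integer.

10

Path from the root down to the word: S → VP → SBAR → S → NP → PP → NP → PP → NP → NNP. That is 10 enclosing brackets.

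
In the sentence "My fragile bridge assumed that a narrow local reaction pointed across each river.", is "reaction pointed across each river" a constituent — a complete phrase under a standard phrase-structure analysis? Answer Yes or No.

The sequence begins inside the noun phrase "a narrow local reaction" and ends inside the verb phrase "pointed across each river"; it crosses a phrase boundary, so no single node in the tree spans exactly those words.

No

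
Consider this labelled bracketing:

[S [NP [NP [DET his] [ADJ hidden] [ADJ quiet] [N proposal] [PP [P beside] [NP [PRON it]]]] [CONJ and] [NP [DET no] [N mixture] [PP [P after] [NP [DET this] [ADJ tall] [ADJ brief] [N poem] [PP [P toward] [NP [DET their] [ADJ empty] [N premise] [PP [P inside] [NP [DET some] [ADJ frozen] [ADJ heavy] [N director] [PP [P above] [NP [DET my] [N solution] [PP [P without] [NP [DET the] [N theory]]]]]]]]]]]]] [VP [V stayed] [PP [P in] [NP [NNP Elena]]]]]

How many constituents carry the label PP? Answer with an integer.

7

Scanning left to right, an opening `[PP` appears at word positions 5, 10, 15, 19, 24, 27, 31 — 7 in total.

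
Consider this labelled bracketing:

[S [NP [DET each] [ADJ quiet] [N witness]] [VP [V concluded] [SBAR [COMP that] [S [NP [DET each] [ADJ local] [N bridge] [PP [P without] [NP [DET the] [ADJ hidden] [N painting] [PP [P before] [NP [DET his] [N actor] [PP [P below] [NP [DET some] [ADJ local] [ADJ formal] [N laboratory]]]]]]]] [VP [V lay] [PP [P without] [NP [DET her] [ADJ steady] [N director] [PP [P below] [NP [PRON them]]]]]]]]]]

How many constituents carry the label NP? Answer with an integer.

7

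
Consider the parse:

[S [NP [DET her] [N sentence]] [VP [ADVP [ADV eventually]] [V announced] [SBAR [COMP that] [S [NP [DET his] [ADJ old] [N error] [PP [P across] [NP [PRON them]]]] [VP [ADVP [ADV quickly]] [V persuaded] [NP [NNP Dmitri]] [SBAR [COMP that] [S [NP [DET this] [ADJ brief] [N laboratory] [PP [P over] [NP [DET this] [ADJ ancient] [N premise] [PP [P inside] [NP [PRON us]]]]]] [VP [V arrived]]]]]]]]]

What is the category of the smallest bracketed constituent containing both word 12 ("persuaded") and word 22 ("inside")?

VP

The smallest bracket enclosing both words is [VP quickly persuaded Dmitri that this brief laboratory over this ancient premise inside us arrived], so the label is VP.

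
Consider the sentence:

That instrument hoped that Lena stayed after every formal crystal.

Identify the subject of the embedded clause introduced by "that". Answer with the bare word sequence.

"Lena" is the NP that combines with the VP headed by "stayed" to form the embedded clause introduced by "that" — the subject.

Lena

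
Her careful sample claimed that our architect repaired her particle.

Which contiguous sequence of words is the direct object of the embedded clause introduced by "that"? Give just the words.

"repaired" heads the VP of the embedded clause introduced by "that", and "her particle" is its direct object.

her particle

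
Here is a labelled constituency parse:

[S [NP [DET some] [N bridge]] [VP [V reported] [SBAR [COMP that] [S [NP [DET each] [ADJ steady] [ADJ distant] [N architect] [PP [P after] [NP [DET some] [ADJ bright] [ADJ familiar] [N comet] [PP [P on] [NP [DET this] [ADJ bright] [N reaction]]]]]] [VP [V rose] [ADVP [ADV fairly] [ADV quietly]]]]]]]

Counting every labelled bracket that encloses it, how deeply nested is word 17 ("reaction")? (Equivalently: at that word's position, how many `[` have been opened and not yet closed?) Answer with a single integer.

10

Path from the root down to the word: S → VP → SBAR → S → NP → PP → NP → PP → NP → N. That is 10 enclosing brackets.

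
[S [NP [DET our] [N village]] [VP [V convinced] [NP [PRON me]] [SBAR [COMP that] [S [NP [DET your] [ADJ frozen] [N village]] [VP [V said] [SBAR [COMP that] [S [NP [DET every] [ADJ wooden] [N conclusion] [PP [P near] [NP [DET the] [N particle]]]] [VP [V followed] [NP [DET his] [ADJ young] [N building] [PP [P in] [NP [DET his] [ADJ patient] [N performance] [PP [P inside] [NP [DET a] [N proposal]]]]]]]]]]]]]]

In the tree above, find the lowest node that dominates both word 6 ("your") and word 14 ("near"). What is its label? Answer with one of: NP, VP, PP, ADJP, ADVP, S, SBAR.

S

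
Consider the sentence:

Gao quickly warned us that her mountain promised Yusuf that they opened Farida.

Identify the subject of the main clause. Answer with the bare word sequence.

The subject of the main clause is the NP immediately before the verb "warned": "Gao".

Gao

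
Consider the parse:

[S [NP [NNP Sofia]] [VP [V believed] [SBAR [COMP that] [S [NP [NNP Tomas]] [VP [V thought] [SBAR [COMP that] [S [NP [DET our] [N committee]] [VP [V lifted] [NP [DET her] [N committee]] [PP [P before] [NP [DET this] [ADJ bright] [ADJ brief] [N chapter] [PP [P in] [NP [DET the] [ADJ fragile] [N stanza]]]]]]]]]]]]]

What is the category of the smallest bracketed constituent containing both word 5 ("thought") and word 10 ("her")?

VP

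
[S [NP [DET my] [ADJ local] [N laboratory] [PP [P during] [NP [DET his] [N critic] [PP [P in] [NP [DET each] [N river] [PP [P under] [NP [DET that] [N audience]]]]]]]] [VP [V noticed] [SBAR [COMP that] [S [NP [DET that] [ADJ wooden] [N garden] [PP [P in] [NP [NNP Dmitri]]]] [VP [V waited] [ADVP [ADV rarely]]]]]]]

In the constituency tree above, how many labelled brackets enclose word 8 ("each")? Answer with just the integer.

7

Path from the root down to the word: S → NP → PP → NP → PP → NP → DET. That is 7 enclosing brackets.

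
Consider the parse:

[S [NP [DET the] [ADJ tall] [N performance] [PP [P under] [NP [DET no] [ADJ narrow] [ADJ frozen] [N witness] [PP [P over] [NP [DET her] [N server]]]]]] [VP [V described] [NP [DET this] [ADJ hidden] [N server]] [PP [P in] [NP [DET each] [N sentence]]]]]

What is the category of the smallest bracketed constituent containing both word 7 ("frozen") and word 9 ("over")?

Both words fall inside [NP no narrow frozen witness over her server] (words 5–11), and no smaller constituent contains them both. Label: NP.

NP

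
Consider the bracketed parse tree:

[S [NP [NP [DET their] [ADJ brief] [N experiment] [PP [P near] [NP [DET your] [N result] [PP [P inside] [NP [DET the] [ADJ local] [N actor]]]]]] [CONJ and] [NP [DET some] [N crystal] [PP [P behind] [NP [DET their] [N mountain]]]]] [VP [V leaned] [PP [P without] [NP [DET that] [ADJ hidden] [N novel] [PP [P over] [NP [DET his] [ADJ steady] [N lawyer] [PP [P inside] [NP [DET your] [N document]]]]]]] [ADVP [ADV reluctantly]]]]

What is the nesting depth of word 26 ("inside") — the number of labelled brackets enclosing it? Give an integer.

The word sits inside P, which is inside PP, inside NP, inside PP, inside NP, inside PP, inside VP, inside S — 8 brackets in all.

8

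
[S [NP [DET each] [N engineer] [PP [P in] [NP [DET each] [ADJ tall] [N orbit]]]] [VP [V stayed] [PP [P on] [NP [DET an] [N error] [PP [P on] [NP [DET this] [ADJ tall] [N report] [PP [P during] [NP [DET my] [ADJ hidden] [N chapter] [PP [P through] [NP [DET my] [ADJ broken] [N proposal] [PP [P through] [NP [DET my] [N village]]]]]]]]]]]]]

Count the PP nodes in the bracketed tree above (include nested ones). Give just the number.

6

The PP constituents are: [PP in each tall orbit]; [PP on an error on this tall report during my hidden chapter through my broken proposal through my village]; [PP on this tall report during my hidden chapter through my broken proposal through my village]; [PP during my hidden chapter through my broken proposal through my village]; [PP through my broken proposal through my village]; [PP through my village]. Total: 6.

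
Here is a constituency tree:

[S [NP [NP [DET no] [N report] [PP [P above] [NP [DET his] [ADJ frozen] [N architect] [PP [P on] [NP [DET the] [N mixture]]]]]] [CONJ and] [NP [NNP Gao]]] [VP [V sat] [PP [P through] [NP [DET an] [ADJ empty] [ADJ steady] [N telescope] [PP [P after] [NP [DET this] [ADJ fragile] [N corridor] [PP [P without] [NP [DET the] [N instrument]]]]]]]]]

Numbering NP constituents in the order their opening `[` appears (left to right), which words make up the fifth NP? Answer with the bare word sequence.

Gao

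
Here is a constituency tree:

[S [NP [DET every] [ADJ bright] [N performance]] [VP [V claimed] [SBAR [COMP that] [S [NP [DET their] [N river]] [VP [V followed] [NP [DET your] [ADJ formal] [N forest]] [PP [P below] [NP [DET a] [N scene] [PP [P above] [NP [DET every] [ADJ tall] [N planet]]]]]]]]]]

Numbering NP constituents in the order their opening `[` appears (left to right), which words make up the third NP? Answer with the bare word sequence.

your formal forest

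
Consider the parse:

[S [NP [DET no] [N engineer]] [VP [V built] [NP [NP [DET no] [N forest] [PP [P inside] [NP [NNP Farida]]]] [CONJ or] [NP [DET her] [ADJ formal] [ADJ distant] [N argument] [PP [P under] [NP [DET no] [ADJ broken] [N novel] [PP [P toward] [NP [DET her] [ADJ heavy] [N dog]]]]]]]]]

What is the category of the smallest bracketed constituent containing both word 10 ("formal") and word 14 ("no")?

NP

Word 10 lies under S → VP → NP → NP → ADJ; word 14 lies under S → VP → NP → NP → PP → NP → DET. The lowest shared node is the NP.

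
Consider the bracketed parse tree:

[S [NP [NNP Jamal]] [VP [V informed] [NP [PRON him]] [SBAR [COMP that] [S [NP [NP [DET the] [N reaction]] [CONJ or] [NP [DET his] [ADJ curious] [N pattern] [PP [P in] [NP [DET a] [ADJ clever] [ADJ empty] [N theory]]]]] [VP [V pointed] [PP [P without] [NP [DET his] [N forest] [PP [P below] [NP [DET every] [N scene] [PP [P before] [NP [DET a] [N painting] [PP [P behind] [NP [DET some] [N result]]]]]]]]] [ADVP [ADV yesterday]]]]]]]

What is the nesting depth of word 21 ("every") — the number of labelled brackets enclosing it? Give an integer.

10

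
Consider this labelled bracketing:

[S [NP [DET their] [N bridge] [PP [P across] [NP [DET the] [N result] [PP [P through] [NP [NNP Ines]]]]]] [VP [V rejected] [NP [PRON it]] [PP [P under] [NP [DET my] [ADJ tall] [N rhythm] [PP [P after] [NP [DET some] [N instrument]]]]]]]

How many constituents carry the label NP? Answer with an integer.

The NP constituents are: [NP their bridge across the result through Ines]; [NP the result through Ines]; [NP Ines]; [NP it]; [NP my tall rhythm after some instrument]; [NP some instrument]. Total: 6.

6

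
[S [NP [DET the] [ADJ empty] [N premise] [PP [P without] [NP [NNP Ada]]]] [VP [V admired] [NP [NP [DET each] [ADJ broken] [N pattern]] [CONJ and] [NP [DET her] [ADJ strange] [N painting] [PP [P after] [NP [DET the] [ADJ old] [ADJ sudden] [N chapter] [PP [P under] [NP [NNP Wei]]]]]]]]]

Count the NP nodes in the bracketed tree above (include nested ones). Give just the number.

Listing each NP by its span: [NP the empty premise without Ada]; [NP Ada]; [NP each broken pattern and her strange painting after the old sudden chapter under Wei]; [NP each broken pattern]; [NP her strange painting after the old sudden chapter under Wei]; [NP the old sudden chapter under Wei] … — that makes 7.

7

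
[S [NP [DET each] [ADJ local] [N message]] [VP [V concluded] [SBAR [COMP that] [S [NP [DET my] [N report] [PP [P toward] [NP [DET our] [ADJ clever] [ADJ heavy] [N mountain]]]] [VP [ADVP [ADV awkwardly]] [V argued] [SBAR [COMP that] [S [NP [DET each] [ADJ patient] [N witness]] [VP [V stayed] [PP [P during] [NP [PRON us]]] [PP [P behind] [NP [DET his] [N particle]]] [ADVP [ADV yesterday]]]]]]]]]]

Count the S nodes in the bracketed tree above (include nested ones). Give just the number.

3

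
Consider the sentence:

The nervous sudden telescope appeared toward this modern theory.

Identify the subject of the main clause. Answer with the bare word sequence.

the nervous sudden telescope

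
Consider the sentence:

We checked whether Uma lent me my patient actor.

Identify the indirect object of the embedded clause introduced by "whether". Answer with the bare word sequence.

Within the embedded clause introduced by "whether", the indirect object of "lent" is "me".

me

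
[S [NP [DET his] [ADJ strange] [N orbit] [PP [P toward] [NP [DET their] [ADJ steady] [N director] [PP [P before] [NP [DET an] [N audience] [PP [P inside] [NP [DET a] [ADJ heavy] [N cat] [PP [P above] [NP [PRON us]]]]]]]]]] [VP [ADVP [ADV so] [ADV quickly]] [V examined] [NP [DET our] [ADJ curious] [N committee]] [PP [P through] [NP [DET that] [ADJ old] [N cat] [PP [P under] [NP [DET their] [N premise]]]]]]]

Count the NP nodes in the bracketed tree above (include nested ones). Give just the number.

Scanning left to right, an opening `[NP` appears at word positions 1, 5, 9, 12, 16, 20, 24, 28 — 8 in total.

8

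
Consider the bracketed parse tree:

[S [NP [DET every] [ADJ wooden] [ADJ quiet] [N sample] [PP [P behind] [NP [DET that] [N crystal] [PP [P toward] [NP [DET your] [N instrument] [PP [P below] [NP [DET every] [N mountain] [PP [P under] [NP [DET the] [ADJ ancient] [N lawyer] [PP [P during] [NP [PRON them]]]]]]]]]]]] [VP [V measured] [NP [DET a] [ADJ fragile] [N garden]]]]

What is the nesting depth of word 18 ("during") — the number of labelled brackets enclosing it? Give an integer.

Path from the root down to the word: S → NP → PP → NP → PP → NP → PP → NP → PP → NP → PP → P. That is 12 enclosing brackets.

12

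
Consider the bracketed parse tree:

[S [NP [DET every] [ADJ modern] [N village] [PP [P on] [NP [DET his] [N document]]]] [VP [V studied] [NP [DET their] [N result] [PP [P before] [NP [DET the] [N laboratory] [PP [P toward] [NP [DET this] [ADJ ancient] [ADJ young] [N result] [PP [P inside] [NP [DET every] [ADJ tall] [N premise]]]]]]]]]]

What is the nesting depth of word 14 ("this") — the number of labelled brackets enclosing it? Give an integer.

8

Counting open brackets not yet closed at "this": [S [VP [NP [PP [NP [PP [NP [DET = 8.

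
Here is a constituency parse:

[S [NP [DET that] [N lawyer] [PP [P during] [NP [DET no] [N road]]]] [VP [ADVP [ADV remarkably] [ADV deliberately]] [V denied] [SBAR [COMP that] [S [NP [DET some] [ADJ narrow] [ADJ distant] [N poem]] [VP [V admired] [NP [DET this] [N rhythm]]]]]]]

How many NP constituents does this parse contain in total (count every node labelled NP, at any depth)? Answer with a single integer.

4

Listing each NP by its span: [NP that lawyer during no road]; [NP no road]; [NP some narrow distant poem]; [NP this rhythm] — that makes 4.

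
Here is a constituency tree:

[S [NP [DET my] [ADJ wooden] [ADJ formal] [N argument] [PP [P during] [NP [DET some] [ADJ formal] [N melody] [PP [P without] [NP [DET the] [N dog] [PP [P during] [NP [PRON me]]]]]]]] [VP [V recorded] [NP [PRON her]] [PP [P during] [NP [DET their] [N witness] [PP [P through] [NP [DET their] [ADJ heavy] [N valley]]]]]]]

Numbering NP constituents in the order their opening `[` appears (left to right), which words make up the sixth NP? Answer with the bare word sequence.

their witness through their heavy valley

The NP opening brackets appear, in order, over: "my wooden formal argument during some formal melody without the dog during me"; "some formal melody without the dog during me"; "the dog during me"; "me"; "her"; "their witness through their heavy valley"; "their heavy valley". The sixth one spans "their witness through their heavy valley".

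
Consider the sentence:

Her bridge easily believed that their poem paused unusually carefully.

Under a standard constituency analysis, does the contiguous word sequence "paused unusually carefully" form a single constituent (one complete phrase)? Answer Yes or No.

The sequence corresponds to a single VP node — the verb phrase "paused unusually carefully".

Yes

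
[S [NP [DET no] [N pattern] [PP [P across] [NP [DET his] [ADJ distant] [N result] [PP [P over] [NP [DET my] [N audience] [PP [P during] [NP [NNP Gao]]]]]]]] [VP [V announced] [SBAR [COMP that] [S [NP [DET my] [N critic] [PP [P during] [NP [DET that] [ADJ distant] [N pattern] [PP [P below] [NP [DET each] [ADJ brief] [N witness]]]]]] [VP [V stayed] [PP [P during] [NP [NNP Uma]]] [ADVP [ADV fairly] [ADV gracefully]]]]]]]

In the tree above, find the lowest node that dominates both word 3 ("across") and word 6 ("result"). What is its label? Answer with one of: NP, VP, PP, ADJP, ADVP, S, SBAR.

The smallest bracket enclosing both words is [PP across his distant result over my audience during Gao], so the label is PP.

PP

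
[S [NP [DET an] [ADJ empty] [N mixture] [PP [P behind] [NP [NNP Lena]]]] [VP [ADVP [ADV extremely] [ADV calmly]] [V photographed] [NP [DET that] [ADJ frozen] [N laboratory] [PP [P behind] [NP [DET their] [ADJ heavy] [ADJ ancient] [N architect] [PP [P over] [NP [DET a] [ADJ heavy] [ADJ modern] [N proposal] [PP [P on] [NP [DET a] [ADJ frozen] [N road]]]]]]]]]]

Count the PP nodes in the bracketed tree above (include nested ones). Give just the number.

4

Scanning left to right, an opening `[PP` appears at word positions 4, 12, 17, 22 — 4 in total.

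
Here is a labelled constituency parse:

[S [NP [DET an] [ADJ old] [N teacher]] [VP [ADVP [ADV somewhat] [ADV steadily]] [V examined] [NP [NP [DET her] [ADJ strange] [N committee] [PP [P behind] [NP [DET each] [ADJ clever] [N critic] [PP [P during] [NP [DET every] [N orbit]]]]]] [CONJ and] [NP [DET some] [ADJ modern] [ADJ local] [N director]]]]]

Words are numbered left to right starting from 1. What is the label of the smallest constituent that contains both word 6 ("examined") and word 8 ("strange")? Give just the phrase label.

Word 6 lies under S → VP → V; word 8 lies under S → VP → NP → NP → ADJ. The lowest shared node is the VP.

VP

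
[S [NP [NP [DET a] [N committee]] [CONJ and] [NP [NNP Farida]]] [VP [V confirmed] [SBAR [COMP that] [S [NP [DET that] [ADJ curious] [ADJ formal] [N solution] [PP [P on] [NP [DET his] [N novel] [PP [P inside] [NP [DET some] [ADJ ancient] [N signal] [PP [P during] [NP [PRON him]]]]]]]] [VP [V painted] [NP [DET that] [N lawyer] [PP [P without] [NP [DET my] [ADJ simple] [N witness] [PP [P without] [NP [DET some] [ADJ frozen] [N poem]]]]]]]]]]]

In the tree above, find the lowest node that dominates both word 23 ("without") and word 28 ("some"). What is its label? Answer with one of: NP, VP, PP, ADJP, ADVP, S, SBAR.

Both words fall inside [PP without my simple witness without some frozen poem] (words 23–30), and no smaller constituent contains them both. Label: PP.

PP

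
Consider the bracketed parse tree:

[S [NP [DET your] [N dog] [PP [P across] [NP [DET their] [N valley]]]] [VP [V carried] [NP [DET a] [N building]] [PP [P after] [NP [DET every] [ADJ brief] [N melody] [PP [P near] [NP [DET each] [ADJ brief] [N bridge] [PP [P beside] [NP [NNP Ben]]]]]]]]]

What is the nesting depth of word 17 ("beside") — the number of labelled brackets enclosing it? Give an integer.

Path from the root down to the word: S → VP → PP → NP → PP → NP → PP → P. That is 8 enclosing brackets.

8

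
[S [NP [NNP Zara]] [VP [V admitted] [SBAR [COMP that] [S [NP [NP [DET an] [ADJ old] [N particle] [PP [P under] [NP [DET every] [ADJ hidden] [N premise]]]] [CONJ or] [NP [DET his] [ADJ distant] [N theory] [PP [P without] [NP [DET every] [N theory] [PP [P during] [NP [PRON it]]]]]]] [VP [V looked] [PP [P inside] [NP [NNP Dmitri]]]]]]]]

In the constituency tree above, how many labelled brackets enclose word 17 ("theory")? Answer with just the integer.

9

The word sits inside N, which is inside NP, inside PP, inside NP, inside NP, inside S, inside SBAR, inside VP, inside S — 9 brackets in all.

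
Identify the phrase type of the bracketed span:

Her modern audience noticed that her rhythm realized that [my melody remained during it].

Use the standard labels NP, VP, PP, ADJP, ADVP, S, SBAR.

S

The bracketed span "my melody remained during it" is headed by "remained", making it a clause (S).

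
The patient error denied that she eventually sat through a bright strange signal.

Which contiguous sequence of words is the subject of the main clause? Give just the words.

In the main clause the verb is "denied"; the NP preceding it, "the patient error", is the subject.

the patient error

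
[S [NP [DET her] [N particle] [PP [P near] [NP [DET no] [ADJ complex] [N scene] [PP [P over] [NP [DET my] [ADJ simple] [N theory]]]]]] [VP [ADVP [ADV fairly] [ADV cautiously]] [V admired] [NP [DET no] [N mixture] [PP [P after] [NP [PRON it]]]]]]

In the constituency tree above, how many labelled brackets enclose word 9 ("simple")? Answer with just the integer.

Counting open brackets not yet closed at "simple": [S [NP [PP [NP [PP [NP [ADJ = 7.

7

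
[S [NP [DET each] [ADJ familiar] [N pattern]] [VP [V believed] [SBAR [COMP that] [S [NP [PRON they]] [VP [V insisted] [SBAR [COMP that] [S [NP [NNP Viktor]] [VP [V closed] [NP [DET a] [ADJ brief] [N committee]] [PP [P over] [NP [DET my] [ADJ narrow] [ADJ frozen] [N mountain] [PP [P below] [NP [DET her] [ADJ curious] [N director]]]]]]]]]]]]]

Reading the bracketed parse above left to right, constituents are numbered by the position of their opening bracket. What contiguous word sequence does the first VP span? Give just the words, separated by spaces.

Opening `[VP` markers occur at word positions 4, 7, 10; the first of these opens the constituent [VP believed that they insisted that Viktor closed a brief committee over my narrow frozen mountain below her curious director].

believed that they insisted that Viktor closed a brief committee over my narrow frozen mountain below her curious director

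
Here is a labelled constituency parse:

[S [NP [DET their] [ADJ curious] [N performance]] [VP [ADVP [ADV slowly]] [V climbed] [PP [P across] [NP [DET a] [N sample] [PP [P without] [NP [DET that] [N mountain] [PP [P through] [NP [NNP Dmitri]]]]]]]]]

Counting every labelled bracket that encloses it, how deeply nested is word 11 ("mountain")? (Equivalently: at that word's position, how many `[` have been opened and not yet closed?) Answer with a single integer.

7

Path from the root down to the word: S → VP → PP → NP → PP → NP → N. That is 7 enclosing brackets.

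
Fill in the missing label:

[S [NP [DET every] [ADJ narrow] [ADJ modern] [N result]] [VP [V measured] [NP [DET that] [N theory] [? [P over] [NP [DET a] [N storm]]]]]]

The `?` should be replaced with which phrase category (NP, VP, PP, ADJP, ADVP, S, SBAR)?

PP

A constituent whose immediate children are P 'over', NP is a prepositional phrase: PP.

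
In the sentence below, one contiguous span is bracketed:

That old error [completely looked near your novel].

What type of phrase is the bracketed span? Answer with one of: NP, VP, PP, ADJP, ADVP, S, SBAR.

VP

"looked" is the head of the bracketed span, so the span is a verb phrase: VP.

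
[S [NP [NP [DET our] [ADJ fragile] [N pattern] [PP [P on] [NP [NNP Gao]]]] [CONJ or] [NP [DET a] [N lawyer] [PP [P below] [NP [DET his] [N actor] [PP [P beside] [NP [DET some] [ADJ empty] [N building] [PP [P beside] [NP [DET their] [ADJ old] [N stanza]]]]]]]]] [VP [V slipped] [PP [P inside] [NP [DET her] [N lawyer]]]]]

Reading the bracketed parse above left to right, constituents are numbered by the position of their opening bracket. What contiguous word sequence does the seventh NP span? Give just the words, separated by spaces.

The NP opening brackets appear, in order, over: "our fragile pattern on Gao or a lawyer below his actor beside some empty building beside their old stanza"; "our fragile pattern on Gao"; "Gao"; "a lawyer below his actor beside some empty building beside their old stanza"; "his actor beside some empty building beside their old stanza"; "some empty building beside their old stanza"; "their old stanza"; "her lawyer". The seventh one spans "their old stanza".

their old stanza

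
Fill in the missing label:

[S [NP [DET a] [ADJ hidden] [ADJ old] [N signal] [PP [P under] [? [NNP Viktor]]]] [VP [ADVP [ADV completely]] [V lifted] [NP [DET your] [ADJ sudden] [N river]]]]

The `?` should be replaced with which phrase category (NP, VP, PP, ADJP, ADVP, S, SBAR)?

NP

A constituent whose immediate children are NNP 'Viktor' is a noun phrase: NP.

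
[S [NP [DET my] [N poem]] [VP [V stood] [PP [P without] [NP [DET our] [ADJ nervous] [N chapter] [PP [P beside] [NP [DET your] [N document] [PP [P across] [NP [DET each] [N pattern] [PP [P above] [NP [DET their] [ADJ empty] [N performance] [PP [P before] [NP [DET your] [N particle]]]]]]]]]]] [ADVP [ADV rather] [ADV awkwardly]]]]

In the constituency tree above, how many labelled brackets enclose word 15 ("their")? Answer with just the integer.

The word sits inside DET, which is inside NP, inside PP, inside NP, inside PP, inside NP, inside PP, inside NP, inside PP, inside VP, inside S — 11 brackets in all.

11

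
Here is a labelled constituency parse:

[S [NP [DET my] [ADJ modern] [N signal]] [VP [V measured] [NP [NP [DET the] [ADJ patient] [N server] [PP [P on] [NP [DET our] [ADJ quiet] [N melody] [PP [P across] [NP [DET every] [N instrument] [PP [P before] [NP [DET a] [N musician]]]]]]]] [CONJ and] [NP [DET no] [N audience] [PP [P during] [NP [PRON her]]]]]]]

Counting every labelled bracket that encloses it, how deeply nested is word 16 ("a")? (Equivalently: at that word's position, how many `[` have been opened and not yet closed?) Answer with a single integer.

11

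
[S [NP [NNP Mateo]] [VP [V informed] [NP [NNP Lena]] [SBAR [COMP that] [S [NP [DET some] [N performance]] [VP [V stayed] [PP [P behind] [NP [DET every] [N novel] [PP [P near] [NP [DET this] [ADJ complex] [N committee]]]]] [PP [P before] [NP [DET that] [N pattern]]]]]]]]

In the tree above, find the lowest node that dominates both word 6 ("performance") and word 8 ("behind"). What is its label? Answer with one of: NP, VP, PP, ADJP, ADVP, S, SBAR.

S

The smallest bracket enclosing both words is [S some performance stayed behind every novel near this complex committee before that pattern], so the label is S.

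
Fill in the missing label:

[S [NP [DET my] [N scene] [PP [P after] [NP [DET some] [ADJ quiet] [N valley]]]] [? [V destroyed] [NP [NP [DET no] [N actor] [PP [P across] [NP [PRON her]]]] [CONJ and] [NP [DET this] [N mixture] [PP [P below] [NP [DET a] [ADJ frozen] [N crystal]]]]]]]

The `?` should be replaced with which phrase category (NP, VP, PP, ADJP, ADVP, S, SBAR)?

VP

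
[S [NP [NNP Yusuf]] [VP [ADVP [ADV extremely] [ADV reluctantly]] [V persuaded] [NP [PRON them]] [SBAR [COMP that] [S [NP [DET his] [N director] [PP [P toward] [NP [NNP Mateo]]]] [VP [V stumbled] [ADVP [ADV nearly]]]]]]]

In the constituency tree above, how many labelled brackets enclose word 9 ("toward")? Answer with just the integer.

Path from the root down to the word: S → VP → SBAR → S → NP → PP → P. That is 7 enclosing brackets.

7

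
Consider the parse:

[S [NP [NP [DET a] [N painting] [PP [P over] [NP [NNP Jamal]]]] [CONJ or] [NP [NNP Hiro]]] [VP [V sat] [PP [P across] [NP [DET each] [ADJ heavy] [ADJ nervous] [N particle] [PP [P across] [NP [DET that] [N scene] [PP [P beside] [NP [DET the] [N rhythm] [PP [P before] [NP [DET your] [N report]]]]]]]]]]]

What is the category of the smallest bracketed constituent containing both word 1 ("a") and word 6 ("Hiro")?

NP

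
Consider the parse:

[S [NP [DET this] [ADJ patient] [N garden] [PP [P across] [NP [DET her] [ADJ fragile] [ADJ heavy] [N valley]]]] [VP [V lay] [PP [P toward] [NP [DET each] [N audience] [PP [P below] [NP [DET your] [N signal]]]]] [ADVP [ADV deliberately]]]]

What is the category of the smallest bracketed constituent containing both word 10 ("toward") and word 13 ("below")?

PP

The smallest bracket enclosing both words is [PP toward each audience below your signal], so the label is PP.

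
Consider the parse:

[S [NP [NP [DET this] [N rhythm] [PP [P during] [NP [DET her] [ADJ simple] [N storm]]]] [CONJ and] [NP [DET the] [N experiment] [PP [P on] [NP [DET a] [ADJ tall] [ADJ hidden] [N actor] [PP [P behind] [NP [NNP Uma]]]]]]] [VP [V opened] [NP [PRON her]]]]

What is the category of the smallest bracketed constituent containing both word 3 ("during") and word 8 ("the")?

The smallest bracket enclosing both words is [NP this rhythm during her simple storm and the experiment on a tall hidden actor behind Uma], so the label is NP.

NP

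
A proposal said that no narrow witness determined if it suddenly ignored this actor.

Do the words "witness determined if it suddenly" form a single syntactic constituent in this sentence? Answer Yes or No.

The smallest constituent containing the whole sequence is the clause [S no narrow witness determined if it suddenly ignored this actor], but the sequence is only part of it — it straddles the boundary between noun phrase "no narrow witness" and verb phrase "determined if it suddenly ignored this actor".

No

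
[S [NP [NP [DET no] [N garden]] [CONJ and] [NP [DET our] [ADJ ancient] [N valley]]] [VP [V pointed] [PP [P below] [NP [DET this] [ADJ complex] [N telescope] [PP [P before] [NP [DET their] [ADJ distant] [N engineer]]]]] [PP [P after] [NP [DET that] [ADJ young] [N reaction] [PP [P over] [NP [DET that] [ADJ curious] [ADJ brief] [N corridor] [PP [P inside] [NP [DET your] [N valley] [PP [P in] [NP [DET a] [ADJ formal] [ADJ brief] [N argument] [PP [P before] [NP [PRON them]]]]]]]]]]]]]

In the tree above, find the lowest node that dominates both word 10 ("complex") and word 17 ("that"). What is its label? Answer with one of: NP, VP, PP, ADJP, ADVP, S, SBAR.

Both words fall inside [VP pointed below this complex telescope before their distant engineer after that young reaction over that curious brief corridor inside your valley in a formal brief argument before them] (words 7–34), and no smaller constituent contains them both. Label: VP.

VP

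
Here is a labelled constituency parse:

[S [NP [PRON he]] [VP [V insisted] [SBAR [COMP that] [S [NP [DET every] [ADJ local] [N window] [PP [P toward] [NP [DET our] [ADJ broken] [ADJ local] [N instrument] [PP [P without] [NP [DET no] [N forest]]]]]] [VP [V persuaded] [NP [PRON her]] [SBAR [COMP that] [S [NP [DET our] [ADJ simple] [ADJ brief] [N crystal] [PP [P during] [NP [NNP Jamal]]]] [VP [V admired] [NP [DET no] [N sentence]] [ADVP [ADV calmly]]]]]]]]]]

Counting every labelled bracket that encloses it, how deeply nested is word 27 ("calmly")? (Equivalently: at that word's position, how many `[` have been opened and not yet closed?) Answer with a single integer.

10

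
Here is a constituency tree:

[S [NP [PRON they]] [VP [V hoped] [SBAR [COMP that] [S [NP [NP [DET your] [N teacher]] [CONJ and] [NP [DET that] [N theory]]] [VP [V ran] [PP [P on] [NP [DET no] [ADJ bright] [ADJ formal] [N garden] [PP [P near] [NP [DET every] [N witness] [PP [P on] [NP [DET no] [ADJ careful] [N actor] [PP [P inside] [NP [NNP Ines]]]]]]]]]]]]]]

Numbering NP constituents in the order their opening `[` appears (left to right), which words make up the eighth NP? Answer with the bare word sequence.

The NP opening brackets appear, in order, over: "they"; "your teacher and that theory"; "your teacher"; "that theory"; "no bright formal garden near every witness on no careful actor inside Ines"; "every witness on no careful actor inside Ines"; "no careful actor inside Ines"; "Ines". The eighth one spans "Ines".

Ines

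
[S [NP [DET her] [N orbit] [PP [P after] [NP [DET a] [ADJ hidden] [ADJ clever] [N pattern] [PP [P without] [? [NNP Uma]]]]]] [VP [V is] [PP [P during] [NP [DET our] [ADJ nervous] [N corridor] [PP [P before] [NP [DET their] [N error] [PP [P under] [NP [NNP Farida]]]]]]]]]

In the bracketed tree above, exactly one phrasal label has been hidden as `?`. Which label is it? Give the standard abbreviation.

NP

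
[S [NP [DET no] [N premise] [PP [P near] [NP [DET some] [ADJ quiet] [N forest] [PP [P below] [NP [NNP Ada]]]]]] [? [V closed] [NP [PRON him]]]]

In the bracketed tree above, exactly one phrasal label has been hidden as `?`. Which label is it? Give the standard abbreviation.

VP

The `?` node immediately contains: V 'closed', NP. That is the internal structure of a verb phrase, so the label is VP.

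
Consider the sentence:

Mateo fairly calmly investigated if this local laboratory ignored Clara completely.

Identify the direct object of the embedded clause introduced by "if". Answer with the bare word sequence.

Clara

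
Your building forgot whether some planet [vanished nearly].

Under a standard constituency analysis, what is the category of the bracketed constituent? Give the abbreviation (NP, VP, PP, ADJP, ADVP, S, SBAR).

VP

The bracketed span "vanished nearly" is headed by "vanished", making it a verb phrase (VP).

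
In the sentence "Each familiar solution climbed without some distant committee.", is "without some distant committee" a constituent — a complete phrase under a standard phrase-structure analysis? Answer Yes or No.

"without some distant committee" is exactly the prepositional phrase [PP without some distant committee], a complete constituent.

Yes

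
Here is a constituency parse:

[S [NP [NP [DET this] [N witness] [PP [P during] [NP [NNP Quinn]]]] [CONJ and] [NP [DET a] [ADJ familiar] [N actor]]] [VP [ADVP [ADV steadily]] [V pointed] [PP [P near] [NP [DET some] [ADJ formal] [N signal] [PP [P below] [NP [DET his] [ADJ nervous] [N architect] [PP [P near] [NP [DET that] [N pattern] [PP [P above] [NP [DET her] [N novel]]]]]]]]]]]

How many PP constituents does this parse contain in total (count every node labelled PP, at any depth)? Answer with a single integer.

5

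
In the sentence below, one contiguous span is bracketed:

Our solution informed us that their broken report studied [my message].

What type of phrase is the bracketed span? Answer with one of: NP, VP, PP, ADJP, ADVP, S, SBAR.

NP

"message" is the head of the bracketed span, so the span is a noun phrase: NP.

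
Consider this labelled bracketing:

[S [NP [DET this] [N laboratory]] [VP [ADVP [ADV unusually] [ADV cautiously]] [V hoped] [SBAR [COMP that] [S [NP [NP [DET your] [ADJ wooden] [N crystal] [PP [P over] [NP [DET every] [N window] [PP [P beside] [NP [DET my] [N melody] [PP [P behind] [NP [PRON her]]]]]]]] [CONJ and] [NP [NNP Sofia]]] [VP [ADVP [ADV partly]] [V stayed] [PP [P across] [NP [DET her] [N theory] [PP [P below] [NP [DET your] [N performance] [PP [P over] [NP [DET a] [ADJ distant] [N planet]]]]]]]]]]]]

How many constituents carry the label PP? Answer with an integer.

6

Listing each PP by its span: [PP over every window beside my melody behind her]; [PP beside my melody behind her]; [PP behind her]; [PP across her theory below your performance over a distant planet]; [PP below your performance over a distant planet]; [PP over a distant planet] — that makes 6.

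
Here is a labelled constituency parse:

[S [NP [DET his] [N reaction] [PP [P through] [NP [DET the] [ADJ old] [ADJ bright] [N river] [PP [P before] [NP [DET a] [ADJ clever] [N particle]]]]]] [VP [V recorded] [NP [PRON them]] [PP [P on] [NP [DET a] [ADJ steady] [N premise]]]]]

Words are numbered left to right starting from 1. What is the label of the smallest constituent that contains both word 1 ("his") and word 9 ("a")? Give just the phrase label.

NP

Word 1 lies under S → NP → DET; word 9 lies under S → NP → PP → NP → PP → NP → DET. The lowest shared node is the NP.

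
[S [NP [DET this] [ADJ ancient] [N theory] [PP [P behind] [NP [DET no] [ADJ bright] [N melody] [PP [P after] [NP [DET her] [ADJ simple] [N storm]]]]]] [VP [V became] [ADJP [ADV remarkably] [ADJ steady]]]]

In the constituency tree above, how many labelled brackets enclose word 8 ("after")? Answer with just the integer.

6

Path from the root down to the word: S → NP → PP → NP → PP → P. That is 6 enclosing brackets.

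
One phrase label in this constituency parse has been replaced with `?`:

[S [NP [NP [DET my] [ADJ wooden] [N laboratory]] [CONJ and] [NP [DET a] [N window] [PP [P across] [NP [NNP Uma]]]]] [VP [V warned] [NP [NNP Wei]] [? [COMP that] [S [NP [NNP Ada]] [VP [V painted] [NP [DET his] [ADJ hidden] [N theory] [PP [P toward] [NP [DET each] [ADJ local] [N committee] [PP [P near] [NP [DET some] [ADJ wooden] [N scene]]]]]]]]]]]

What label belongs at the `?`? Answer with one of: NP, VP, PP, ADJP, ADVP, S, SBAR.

The `?` node immediately contains: COMP 'that', S. That is the internal structure of a subordinate clause, so the label is SBAR.

SBAR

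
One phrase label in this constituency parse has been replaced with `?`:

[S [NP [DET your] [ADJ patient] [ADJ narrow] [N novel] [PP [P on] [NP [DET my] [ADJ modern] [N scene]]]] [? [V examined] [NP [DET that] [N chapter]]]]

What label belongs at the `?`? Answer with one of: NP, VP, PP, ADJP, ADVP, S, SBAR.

VP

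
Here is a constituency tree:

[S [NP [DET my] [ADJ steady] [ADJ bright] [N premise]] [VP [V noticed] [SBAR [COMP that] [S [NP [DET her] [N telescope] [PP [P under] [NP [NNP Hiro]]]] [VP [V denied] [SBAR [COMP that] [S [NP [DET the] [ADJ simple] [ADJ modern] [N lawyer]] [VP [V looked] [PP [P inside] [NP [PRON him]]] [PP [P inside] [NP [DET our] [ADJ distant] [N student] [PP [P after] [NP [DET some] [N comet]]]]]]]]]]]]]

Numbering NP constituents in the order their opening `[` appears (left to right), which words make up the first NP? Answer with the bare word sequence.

The NP opening brackets appear, in order, over: "my steady bright premise"; "her telescope under Hiro"; "Hiro"; "the simple modern lawyer"; "him"; "our distant student after some comet"; "some comet". The first one spans "my steady bright premise".

my steady bright premise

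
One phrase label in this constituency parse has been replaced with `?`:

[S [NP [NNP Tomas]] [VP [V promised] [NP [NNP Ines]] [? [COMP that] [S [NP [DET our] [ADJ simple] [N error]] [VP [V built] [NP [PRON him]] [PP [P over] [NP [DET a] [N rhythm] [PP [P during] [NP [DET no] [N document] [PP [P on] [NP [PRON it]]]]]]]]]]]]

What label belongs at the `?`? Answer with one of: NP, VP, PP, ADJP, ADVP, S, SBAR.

SBAR

Looking at what the `?` directly dominates — COMP 'that', S — this is a subordinate clause (SBAR).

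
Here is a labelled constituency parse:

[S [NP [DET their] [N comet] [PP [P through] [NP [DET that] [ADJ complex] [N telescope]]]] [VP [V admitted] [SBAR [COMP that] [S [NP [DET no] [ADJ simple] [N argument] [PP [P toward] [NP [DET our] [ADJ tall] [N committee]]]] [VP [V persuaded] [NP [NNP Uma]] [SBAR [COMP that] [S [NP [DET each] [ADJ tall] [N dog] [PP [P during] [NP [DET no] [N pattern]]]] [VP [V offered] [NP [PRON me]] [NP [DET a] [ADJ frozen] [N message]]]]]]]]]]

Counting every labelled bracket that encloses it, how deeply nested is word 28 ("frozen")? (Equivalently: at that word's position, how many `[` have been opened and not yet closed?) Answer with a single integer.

10

Path from the root down to the word: S → VP → SBAR → S → VP → SBAR → S → VP → NP → ADJ. That is 10 enclosing brackets.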